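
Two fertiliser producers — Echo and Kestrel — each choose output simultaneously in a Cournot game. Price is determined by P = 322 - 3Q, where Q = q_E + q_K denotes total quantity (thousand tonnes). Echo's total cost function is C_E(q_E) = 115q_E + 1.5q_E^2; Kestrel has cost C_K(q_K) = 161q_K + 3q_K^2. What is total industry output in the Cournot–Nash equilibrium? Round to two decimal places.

28.58

Echo's profit: π_E = (322 - 3Q)q_E - (115q_E + (3/2)q_E²). Setting ∂π_E/∂q_E = 0: 207 - 9q_E - 3(q_K) = 0.
Kestrel's profit: π_K = (322 - 3Q)q_K - (161q_K + 3q_K²). Setting ∂π_K/∂q_K = 0: 161 - 12q_K - 3(q_E) = 0.
Rearranging gives the reaction functions q_E = (207 - 3q_K)/9 and q_K = (161 - 3q_E)/12.
Substituting one into the other gives q_E = 667/33 and q_K = 92/11.
Total output Q = 667/33 + 92/11 = 943/33.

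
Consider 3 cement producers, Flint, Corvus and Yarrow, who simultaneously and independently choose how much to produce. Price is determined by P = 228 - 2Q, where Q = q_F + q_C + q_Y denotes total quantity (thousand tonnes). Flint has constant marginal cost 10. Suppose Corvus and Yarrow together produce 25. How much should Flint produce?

42

With rivals' combined output fixed at 25, Flint's profit is π_F = (228 - 2·25 - 2q_F)q_F - (10q_F) = (178 - 2q_F)q_F - (10q_F).
∂π_F/∂q_F = 168 - 4q_F = 0, so q_F = 42.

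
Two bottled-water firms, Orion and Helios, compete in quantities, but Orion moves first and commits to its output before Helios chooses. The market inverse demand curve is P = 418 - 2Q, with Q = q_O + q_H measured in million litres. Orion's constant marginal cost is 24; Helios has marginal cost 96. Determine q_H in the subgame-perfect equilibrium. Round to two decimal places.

22.25

Solve by backward induction. Given q_O, the follower Helios maximises π_H = (418 - 2q_O - 2q_H)q_H - 96q_H.
∂π_H/∂q_H = 322 - 2q_O - 4q_H = 0 gives the reaction function q_H = (322 - 2q_O)/4.
Orion substitutes q_H(q_O) into its own profit: π_O = q_O(418 - 2q_O - (322 - 2q_O)/2) - 24q_O = (257 - q_O)q_O - 24q_O.
Maximising: ∂π_O/∂q_O = 233 - 2q_O = 0, giving q_O = 233/2.
Then q_H = (322 - 2·(233/2))/4 = 89/4.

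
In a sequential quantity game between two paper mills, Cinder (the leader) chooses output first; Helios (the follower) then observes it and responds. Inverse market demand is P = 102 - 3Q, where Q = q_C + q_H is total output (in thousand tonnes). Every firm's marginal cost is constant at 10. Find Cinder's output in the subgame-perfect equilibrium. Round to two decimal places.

15.33

The follower Helios best-responds to any q_C: π_H = (102 - 3Q)q_H - 10q_H.
Setting the follower's marginal profit to zero, 92 - 3q_C - 6q_H = 0, i.e. q_H = (92 - 3q_C)/6.
The leader anticipates this reaction. Substituting into P = 102 - 3Q gives P = 56 - (3/2)q_C, so π_C = (56 - (3/2)q_C)q_C - 10q_C.
Leader FOC: 46 - 3q_C = 0, so q_C = 46/3.
Then q_H = (92 - 3·(46/3))/6 = 23/3.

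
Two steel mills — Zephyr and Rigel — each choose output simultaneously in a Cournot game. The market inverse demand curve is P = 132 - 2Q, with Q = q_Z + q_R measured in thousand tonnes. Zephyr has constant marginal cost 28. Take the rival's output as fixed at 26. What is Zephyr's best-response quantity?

With the rival's output fixed at 26, Zephyr's profit is π_Z = (132 - 2·26 - 2q_Z)q_Z - (28q_Z) = (80 - 2q_Z)q_Z - (28q_Z).
∂π_Z/∂q_Z = 52 - 4q_Z = 0, so q_Z = 13.

13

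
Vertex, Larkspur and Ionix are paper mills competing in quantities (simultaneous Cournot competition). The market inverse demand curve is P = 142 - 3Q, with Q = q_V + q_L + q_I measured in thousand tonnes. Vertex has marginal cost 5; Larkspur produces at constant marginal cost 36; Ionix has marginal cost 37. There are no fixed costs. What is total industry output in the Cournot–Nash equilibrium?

29

Vertex's profit: π_V = (142 - 3Q)q_V - (5q_V). Setting ∂π_V/∂q_V = 0: 137 - 6q_V - 3(q_L + q_I) = 0.
Larkspur's first-order condition: 106 - 6q_L - 3(q_V + q_I) = 0.
Ionix's first-order condition: 105 - 6q_I - 3(q_V + q_L) = 0.
Adding the 3 conditions: 348 − 6Q − 6Q = 0, i.e. Q = 29.
Back-substituting: q_V = (137 − 87)/3 = 50/3, q_L = (106 − 87)/3 = 19/3, q_I = (105 − 87)/3 = 6.
Total output Q = 50/3 + 19/3 + 6 = 29.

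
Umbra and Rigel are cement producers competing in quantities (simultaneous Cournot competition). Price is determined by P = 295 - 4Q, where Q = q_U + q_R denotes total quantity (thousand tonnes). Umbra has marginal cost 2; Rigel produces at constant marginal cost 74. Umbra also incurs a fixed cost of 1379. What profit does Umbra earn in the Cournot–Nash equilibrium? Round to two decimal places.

Umbra's profit: π_U = (295 - 4Q)q_U - (2q_U). Setting ∂π_U/∂q_U = 0: 293 - 8q_U - 4(q_R) = 0.
Rigel's profit: π_R = (295 - 4Q)q_R - (74q_R). Setting ∂π_R/∂q_R = 0: 221 - 8q_R - 4(q_U) = 0.
So q_U = (293 - 4q_R)/8 and q_R = (221 - 4q_U)/8.
Solving the pair: q_U = 365/12, q_R = 149/12.
Price P = 295 - 4·(257/6) = 371/3.
Umbra's profit: (371/3 - 2)·(365/12) - 1379 = 2321.6944.

2321.69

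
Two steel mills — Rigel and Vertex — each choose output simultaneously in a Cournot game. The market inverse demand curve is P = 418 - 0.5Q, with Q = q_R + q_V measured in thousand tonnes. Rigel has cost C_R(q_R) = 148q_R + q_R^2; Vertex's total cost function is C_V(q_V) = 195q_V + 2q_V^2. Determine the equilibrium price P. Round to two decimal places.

357.92

Rigel's profit: π_R = (418 - 0.5Q)q_R - (148q_R + q_R²). Setting ∂π_R/∂q_R = 0: 270 - 3q_R - (1/2)(q_V) = 0.
Vertex's first-order condition: 223 - 5q_V - (1/2)(q_R) = 0.
Best responses: q_R = (270 - (1/2)q_V)/3, q_V = (223 - (1/2)q_R)/5.
Substituting one into the other gives q_R = 83.9661 and q_V = 36.2034.
Total output Q = 120.1695, so price P = 418 - (1/2)·120.1695 = 357.9153.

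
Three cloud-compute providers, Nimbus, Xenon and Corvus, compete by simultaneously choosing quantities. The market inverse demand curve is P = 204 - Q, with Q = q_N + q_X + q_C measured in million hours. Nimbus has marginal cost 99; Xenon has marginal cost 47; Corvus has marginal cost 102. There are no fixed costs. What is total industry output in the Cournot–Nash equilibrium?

Nimbus's profit: π_N = (204 - Q)q_N - (99q_N). Setting ∂π_N/∂q_N = 0: 105 - 2q_N - (q_X + q_C) = 0.
Xenon's profit: π_X = (204 - Q)q_X - (47q_X). Setting ∂π_X/∂q_X = 0: 157 - 2q_X - (q_N + q_C) = 0.
Corvus's first-order condition: 102 - 2q_C - (q_N + q_X) = 0.
Adding the 3 first-order conditions: 364 − 4Q = 0, so Q = 91.
Back-substituting: q_N = (105 − 91) = 14, q_X = (157 − 91) = 66, q_C = (102 − 91) = 11.
Total output Q = 14 + 66 + 11 = 91.

91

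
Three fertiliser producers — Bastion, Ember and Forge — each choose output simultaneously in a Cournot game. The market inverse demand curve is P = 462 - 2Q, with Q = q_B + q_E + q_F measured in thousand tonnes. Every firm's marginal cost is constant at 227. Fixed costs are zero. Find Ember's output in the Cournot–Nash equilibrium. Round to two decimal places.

29.38

A representative firm's profit is π_i = q_i(462 - 2Q) - 227q_i.
Setting ∂π_i/∂q_i = 0 with rivals' quantities fixed: 235 - 4q_i - 2·Σ_{j≠i} q_j = 0.
By symmetry each firm produces the same amount; substituting Σ_{j≠i} q_j = 2q_i yields q_i = 235/8.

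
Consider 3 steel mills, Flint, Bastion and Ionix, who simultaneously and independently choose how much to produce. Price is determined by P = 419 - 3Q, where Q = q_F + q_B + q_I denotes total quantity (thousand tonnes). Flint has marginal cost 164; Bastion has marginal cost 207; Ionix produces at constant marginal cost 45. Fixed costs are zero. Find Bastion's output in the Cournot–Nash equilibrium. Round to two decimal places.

0.58

Flint's profit: π_F = (419 - 3Q)q_F - (164q_F). Setting ∂π_F/∂q_F = 0: 255 - 6q_F - 3(q_B + q_I) = 0.
Bastion's profit: π_B = (419 - 3Q)q_B - (207q_B). Setting ∂π_B/∂q_B = 0: 212 - 6q_B - 3(q_F + q_I) = 0.
Ionix's profit: π_I = (419 - 3Q)q_I - (45q_I). Setting ∂π_I/∂q_I = 0: 374 - 6q_I - 3(q_F + q_B) = 0.
Adding the 3 conditions: 841 − 6Q − 6Q = 0, i.e. Q = 841/12.
Back-substituting: q_F = (255 − 841/4)/3 = 179/12, q_B = (212 − 841/4)/3 = 7/12, q_I = (374 − 841/4)/3 = 655/12.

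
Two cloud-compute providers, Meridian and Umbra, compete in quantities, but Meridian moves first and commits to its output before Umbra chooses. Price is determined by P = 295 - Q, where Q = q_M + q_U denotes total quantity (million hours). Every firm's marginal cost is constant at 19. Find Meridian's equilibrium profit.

9522

The follower Umbra best-responds to any q_M: π_U = (295 - Q)q_U - 19q_U.
∂π_U/∂q_U = 276 - q_M - 2q_U = 0 gives the reaction function q_U = (276 - q_M)/2.
Meridian substitutes q_U(q_M) into its own profit: π_M = q_M(295 - q_M - (276 - q_M)/2) - 19q_M = (157 - (1/2)q_M)q_M - 19q_M.
Leader FOC: 138 - q_M = 0, so q_M = 138.
Then q_U = (276 - 138)/2 = 69.
Price P = 295 - 207 = 88.
Meridian's profit: (88 - 19)·138 = 9522.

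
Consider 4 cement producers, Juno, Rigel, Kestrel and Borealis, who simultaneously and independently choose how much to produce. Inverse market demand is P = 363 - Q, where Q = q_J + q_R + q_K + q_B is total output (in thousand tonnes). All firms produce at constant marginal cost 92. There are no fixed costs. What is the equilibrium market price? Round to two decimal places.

Each firm earns π_i = (363 - Q)q_i - 92q_i.
First-order condition (treating rivals' output as given): 271 - 2q_i - Σ_{j≠i} q_j = 0.
By symmetry each firm produces the same amount; substituting Σ_{j≠i} q_j = 3q_i yields q_i = 271/5.
Total output Q = 1084/5, so price P = 363 - 1084/5 = 731/5.

146.20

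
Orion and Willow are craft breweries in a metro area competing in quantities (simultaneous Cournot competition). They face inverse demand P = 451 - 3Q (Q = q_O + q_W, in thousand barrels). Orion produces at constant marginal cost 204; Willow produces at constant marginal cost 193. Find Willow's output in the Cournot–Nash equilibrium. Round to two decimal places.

29.89

Orion's profit: π_O = (451 - 3Q)q_O - (204q_O). Setting ∂π_O/∂q_O = 0: 247 - 6q_O - 3(q_W) = 0.
Willow's first-order condition: 258 - 6q_W - 3(q_O) = 0.
So q_O = (247 - 3q_W)/6 and q_W = (258 - 3q_O)/6.
Substituting one into the other gives q_O = 236/9 and q_W = 269/9.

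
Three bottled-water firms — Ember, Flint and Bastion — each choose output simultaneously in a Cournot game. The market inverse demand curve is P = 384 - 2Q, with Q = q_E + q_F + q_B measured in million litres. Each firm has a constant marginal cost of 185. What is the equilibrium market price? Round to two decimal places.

234.75

A representative firm's profit is π_i = q_i(384 - 2Q) - 185q_i.
Setting ∂π_i/∂q_i = 0 with rivals' quantities fixed: 199 - 4q_i - 2·Σ_{j≠i} q_j = 0.
With identical firms every q_j equals q_i, so Σ_{j≠i} q_j = 2q_i and 199 = 8q_i, giving q_i = 199/8.
Total output Q = 597/8, so price P = 384 - 2·(597/8) = 939/4.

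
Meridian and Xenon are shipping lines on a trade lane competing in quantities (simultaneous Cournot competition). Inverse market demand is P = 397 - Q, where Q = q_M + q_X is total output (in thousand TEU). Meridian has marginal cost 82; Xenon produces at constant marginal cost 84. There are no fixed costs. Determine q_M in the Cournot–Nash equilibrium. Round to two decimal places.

Meridian's profit: π_M = (397 - Q)q_M - (82q_M). Setting ∂π_M/∂q_M = 0: 315 - 2q_M - (q_X) = 0.
Xenon's first-order condition: 313 - 2q_X - (q_M) = 0.
So q_M = (315 - q_X)/2 and q_X = (313 - q_M)/2.
Substituting one into the other gives q_M = 317/3 and q_X = 311/3.

105.67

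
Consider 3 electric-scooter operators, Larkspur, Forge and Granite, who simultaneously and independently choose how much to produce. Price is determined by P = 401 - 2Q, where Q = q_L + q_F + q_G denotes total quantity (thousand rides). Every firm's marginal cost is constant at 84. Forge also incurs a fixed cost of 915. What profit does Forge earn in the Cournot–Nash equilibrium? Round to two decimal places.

2225.28

A representative firm's profit is π_i = q_i(401 - 2Q) - 84q_i.
First-order condition (treating rivals' output as given): 317 - 4q_i - 2·Σ_{j≠i} q_j = 0.
By symmetry each firm produces the same amount; substituting Σ_{j≠i} q_j = 2q_i yields q_i = 317/8.
Price P = 401 - 2·(951/8) = 653/4.
Forge's profit: (653/4 - 84)·(317/8) - 915 = 2225.2813.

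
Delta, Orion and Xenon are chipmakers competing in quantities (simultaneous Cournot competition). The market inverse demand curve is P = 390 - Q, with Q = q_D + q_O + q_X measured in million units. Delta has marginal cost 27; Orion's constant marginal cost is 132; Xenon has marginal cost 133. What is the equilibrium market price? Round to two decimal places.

Delta's profit: π_D = (390 - Q)q_D - (27q_D). Setting ∂π_D/∂q_D = 0: 363 - 2q_D - (q_O + q_X) = 0.
Orion's first-order condition: 258 - 2q_O - (q_D + q_X) = 0.
Xenon's first-order condition: 257 - 2q_X - (q_D + q_O) = 0.
Adding the 3 conditions: 878 − 2Q − 2Q = 0, i.e. Q = 439/2.
Back-substituting: q_D = (363 − 439/2) = 287/2, q_O = (258 − 439/2) = 77/2, q_X = (257 − 439/2) = 75/2.
Total output Q = 439/2, so price P = 390 - 439/2 = 341/2.

170.50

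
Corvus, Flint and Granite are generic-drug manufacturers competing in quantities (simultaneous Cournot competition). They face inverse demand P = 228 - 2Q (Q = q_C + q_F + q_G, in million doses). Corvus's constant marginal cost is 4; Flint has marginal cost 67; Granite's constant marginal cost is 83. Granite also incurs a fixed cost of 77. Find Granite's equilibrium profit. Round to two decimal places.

Corvus's profit: π_C = (228 - 2Q)q_C - (4q_C). Setting ∂π_C/∂q_C = 0: 224 - 4q_C - 2(q_F + q_G) = 0.
Flint's profit: π_F = (228 - 2Q)q_F - (67q_F). Setting ∂π_F/∂q_F = 0: 161 - 4q_F - 2(q_C + q_G) = 0.
Granite's profit: π_G = (228 - 2Q)q_G - (83q_G). Setting ∂π_G/∂q_G = 0: 145 - 4q_G - 2(q_C + q_F) = 0.
Adding the 3 conditions: 530 − 4Q − 4Q = 0, i.e. Q = 265/4.
Back-substituting: q_C = (224 − 265/2)/2 = 183/4, q_F = (161 − 265/2)/2 = 57/4, q_G = (145 − 265/2)/2 = 25/4.
Price P = 228 - 2·(265/4) = 191/2.
Granite's profit: (191/2 - 83)·(25/4) - 77 = 9/8.

1.13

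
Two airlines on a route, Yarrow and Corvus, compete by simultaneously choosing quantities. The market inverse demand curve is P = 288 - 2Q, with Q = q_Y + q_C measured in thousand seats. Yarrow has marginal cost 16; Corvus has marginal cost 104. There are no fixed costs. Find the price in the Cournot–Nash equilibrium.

136

Yarrow's profit: π_Y = (288 - 2Q)q_Y - (16q_Y). Setting ∂π_Y/∂q_Y = 0: 272 - 4q_Y - 2(q_C) = 0.
Corvus's profit: π_C = (288 - 2Q)q_C - (104q_C). Setting ∂π_C/∂q_C = 0: 184 - 4q_C - 2(q_Y) = 0.
So q_Y = (272 - 2q_C)/4 and q_C = (184 - 2q_Y)/4.
Solving the pair: q_Y = 60, q_C = 16.
Total output Q = 76, so price P = 288 - 2·76 = 136.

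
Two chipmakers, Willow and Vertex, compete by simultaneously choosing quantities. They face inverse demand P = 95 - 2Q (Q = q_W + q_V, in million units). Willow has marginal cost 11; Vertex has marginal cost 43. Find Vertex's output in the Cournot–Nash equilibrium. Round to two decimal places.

3.33

Willow's profit: π_W = (95 - 2Q)q_W - (11q_W). Setting ∂π_W/∂q_W = 0: 84 - 4q_W - 2(q_V) = 0.
Vertex's first-order condition: 52 - 4q_V - 2(q_W) = 0.
So q_W = (84 - 2q_V)/4 and q_V = (52 - 2q_W)/4.
Substituting one into the other gives q_W = 58/3 and q_V = 10/3.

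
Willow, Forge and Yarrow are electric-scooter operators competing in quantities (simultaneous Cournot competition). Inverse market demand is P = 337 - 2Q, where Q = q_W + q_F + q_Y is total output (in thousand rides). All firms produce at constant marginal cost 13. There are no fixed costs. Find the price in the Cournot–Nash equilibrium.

Each firm earns π_i = (337 - 2Q)q_i - 13q_i.
Setting ∂π_i/∂q_i = 0 with rivals' quantities fixed: 324 - 4q_i - 2·Σ_{j≠i} q_j = 0.
By symmetry each firm produces the same amount; substituting Σ_{j≠i} q_j = 2q_i yields q_i = 324/8 = 81/2.
Total output Q = 243/2, so price P = 337 - 2·(243/2) = 94.

94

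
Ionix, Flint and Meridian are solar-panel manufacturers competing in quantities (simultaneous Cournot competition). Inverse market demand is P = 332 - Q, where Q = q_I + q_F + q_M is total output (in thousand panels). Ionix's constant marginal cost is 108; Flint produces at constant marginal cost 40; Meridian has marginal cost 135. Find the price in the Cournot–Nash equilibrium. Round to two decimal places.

Ionix's profit: π_I = (332 - Q)q_I - (108q_I). Setting ∂π_I/∂q_I = 0: 224 - 2q_I - (q_F + q_M) = 0.
Flint's profit: π_F = (332 - Q)q_F - (40q_F). Setting ∂π_F/∂q_F = 0: 292 - 2q_F - (q_I + q_M) = 0.
Meridian's profit: π_M = (332 - Q)q_M - (135q_M). Setting ∂π_M/∂q_M = 0: 197 - 2q_M - (q_I + q_F) = 0.
Adding the 3 conditions: 713 − 2Q − 2Q = 0, i.e. Q = 713/4.
Back-substituting: q_I = (224 − 713/4) = 183/4, q_F = (292 − 713/4) = 455/4, q_M = (197 − 713/4) = 75/4.
Total output Q = 713/4, so price P = 332 - 713/4 = 615/4.

153.75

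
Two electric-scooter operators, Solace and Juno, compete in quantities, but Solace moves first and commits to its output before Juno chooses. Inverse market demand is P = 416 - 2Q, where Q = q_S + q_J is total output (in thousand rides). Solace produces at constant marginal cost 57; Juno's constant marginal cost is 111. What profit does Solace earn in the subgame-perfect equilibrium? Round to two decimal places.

10660.56

The follower Juno best-responds to any q_S: π_J = (416 - 2Q)q_J - 111q_J.
Follower FOC: 305 - 2q_S - 4q_J = 0, so q_J(q_S) = (305 - 2q_S)/4.
The leader anticipates this reaction. Substituting into P = 416 - 2Q gives P = 527/2 - q_S, so π_S = (527/2 - q_S)q_S - 57q_S.
The leader's first-order condition 413/2 - 2q_S = 0 yields q_S = 413/4.
Then q_J = (305 - 2·(413/4))/4 = 197/8.
Price P = 416 - 2·(1023/8) = 641/4.
Solace's profit: (641/4 - 57)·(413/4) = 10660.5625.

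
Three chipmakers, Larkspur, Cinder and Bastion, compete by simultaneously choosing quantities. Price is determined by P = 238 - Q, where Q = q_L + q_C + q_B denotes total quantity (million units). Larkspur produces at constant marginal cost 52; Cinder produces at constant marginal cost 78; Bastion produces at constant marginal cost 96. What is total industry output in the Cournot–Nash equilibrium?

Larkspur's profit: π_L = (238 - Q)q_L - (52q_L). Setting ∂π_L/∂q_L = 0: 186 - 2q_L - (q_C + q_B) = 0.
Cinder's profit: π_C = (238 - Q)q_C - (78q_C). Setting ∂π_C/∂q_C = 0: 160 - 2q_C - (q_L + q_B) = 0.
Bastion's profit: π_B = (238 - Q)q_B - (96q_B). Setting ∂π_B/∂q_B = 0: 142 - 2q_B - (q_L + q_C) = 0.
Summing all 3 equations gives 488 − 4Q = 0, hence Q = 122.
Back-substituting: q_L = (186 − 122) = 64, q_C = (160 − 122) = 38, q_B = (142 − 122) = 20.
Total output Q = 64 + 38 + 20 = 122.

122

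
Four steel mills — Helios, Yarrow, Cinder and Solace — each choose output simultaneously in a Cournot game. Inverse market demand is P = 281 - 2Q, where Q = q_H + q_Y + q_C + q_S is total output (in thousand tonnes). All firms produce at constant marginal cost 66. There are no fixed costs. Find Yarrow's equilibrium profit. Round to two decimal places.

924.50

A representative firm's profit is π_i = q_i(281 - 2Q) - 66q_i.
Setting ∂π_i/∂q_i = 0 with rivals' quantities fixed: 215 - 4q_i - 2·Σ_{j≠i} q_j = 0.
By symmetry each firm produces the same amount; substituting Σ_{j≠i} q_j = 3q_i yields q_i = 215/10 = 43/2.
Price P = 281 - 2·86 = 109.
Yarrow's profit: (109 - 66)·(43/2) = 1849/2.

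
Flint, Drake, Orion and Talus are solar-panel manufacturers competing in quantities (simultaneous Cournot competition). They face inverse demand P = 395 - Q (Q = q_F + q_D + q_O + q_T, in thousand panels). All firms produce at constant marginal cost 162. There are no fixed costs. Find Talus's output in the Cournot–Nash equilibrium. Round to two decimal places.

Each firm earns π_i = (395 - Q)q_i - 162q_i.
Setting ∂π_i/∂q_i = 0 with rivals' quantities fixed: 233 - 2q_i - Σ_{j≠i} q_j = 0.
By symmetry each firm produces the same amount; substituting Σ_{j≠i} q_j = 3q_i yields q_i = 233/5.

46.60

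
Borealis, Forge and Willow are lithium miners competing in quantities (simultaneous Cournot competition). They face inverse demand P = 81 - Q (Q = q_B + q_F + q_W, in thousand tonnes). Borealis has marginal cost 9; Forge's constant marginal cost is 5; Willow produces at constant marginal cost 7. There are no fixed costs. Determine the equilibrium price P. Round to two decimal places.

25.50

Borealis's profit: π_B = (81 - Q)q_B - (9q_B). Setting ∂π_B/∂q_B = 0: 72 - 2q_B - (q_F + q_W) = 0.
Forge's first-order condition: 76 - 2q_F - (q_B + q_W) = 0.
Willow's profit: π_W = (81 - Q)q_W - (7q_W). Setting ∂π_W/∂q_W = 0: 74 - 2q_W - (q_B + q_F) = 0.
Summing all 3 equations gives 222 − 4Q = 0, hence Q = 111/2.
Back-substituting: q_B = (72 − 111/2) = 33/2, q_F = (76 − 111/2) = 41/2, q_W = (74 − 111/2) = 37/2.
Total output Q = 111/2, so price P = 81 - 111/2 = 51/2.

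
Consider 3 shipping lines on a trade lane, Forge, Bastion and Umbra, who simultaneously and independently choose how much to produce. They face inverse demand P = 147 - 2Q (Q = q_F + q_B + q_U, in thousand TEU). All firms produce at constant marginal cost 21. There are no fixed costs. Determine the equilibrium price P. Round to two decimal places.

Each firm earns π_i = (147 - 2Q)q_i - 21q_i.
First-order condition (treating rivals' output as given): 126 - 4q_i - 2·Σ_{j≠i} q_j = 0.
With identical firms every q_j equals q_i, so Σ_{j≠i} q_j = 2q_i and 126 = 8q_i, giving q_i = 63/4.
Total output Q = 189/4, so price P = 147 - 2·(189/4) = 105/2.

52.50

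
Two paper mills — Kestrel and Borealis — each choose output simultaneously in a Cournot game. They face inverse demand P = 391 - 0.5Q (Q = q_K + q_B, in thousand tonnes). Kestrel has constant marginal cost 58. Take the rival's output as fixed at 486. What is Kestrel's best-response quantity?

With the rival's output fixed at 486, Kestrel's profit is π_K = (391 - (1/2)·486 - (1/2)q_K)q_K - (58q_K) = (148 - (1/2)q_K)q_K - (58q_K).
∂π_K/∂q_K = 90 - q_K = 0, so q_K = 90.

90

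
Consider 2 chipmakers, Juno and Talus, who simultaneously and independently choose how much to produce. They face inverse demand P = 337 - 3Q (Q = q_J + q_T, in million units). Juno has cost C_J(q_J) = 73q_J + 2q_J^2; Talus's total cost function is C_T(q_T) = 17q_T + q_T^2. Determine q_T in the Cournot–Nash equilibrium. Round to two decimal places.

33.92

Juno's profit: π_J = (337 - 3Q)q_J - (73q_J + 2q_J²). Setting ∂π_J/∂q_J = 0: 264 - 10q_J - 3(q_T) = 0.
Talus's profit: π_T = (337 - 3Q)q_T - (17q_T + q_T²). Setting ∂π_T/∂q_T = 0: 320 - 8q_T - 3(q_J) = 0.
So q_J = (264 - 3q_T)/10 and q_T = (320 - 3q_J)/8.
Substituting one into the other gives q_J = 1152/71 and q_T = 33.9155.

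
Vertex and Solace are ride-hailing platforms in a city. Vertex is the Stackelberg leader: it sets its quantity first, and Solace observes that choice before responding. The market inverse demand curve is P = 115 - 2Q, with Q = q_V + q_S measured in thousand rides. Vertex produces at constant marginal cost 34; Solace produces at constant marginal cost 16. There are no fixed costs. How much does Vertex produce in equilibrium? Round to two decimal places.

The follower Solace best-responds to any q_V: π_S = (115 - 2Q)q_S - 16q_S.
Setting the follower's marginal profit to zero, 99 - 2q_V - 4q_S = 0, i.e. q_S = (99 - 2q_V)/4.
Vertex substitutes q_S(q_V) into its own profit: π_V = q_V(115 - 2q_V - (99 - 2q_V)/2) - 34q_V = (131/2 - q_V)q_V - 34q_V.
Leader FOC: 63/2 - 2q_V = 0, so q_V = 63/4.
Then q_S = (99 - 2·(63/4))/4 = 135/8.

15.75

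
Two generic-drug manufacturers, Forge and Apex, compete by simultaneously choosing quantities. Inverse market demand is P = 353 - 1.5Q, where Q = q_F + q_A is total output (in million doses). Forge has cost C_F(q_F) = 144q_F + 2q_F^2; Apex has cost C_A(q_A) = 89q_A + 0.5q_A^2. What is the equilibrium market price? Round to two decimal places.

Forge's profit: π_F = (353 - 1.5Q)q_F - (144q_F + 2q_F²). Setting ∂π_F/∂q_F = 0: 209 - 7q_F - (3/2)(q_A) = 0.
Apex's profit: π_A = (353 - 1.5Q)q_A - (89q_A + (1/2)q_A²). Setting ∂π_A/∂q_A = 0: 264 - 4q_A - (3/2)(q_F) = 0.
Rearranging gives the reaction functions q_F = (209 - (3/2)q_A)/7 and q_A = (264 - (3/2)q_F)/4.
Substituting one into the other gives q_F = 1760/103 and q_A = 59.5922.
Total output Q = 76.6796, so price P = 353 - (3/2)·76.6796 = 237.9806.

237.98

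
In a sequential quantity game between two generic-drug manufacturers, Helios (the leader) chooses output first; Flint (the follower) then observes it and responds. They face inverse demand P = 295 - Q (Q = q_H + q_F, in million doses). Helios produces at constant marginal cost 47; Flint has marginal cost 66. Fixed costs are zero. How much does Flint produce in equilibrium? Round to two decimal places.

47.75

The follower Flint best-responds to any q_H: π_F = (295 - Q)q_F - 66q_F.
∂π_F/∂q_F = 229 - q_H - 2q_F = 0 gives the reaction function q_F = (229 - q_H)/2.
The leader anticipates this reaction. Substituting into P = 295 - Q gives P = 361/2 - (1/2)q_H, so π_H = (361/2 - (1/2)q_H)q_H - 47q_H.
The leader's first-order condition 267/2 - q_H = 0 yields q_H = 267/2.
Then q_F = (229 - 267/2)/2 = 191/4.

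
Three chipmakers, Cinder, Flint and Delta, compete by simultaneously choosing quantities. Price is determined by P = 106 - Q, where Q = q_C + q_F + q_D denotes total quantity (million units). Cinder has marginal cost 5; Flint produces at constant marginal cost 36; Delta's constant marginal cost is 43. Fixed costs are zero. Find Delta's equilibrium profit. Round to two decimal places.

Cinder's profit: π_C = (106 - Q)q_C - (5q_C). Setting ∂π_C/∂q_C = 0: 101 - 2q_C - (q_F + q_D) = 0.
Flint's first-order condition: 70 - 2q_F - (q_C + q_D) = 0.
Delta's profit: π_D = (106 - Q)q_D - (43q_D). Setting ∂π_D/∂q_D = 0: 63 - 2q_D - (q_C + q_F) = 0.
Adding the 3 conditions: 234 − 2Q − 2Q = 0, i.e. Q = 117/2.
Back-substituting: q_C = (101 − 117/2) = 85/2, q_F = (70 − 117/2) = 23/2, q_D = (63 − 117/2) = 9/2.
Price P = 106 - 117/2 = 95/2.
Delta's profit: (95/2 - 43)·(9/2) = 81/4.

20.25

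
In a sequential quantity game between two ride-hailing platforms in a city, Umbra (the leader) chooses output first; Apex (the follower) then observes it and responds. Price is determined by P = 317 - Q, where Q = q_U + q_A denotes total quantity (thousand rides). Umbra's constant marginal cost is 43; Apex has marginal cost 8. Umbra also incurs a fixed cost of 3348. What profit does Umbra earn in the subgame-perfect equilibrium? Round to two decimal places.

3792.13

Solve by backward induction. Given q_U, the follower Apex maximises π_A = (317 - q_U - q_A)q_A - 8q_A.
Setting the follower's marginal profit to zero, 309 - q_U - 2q_A = 0, i.e. q_A = (309 - q_U)/2.
Umbra substitutes q_A(q_U) into its own profit: π_U = q_U(317 - q_U - (309 - q_U)/2) - 43q_U = (325/2 - (1/2)q_U)q_U - 43q_U.
Leader FOC: 239/2 - q_U = 0, so q_U = 239/2.
Then q_A = (309 - 239/2)/2 = 379/4.
Price P = 317 - 857/4 = 411/4.
Umbra's profit: (411/4 - 43)·(239/2) - 3348 = 3792.1250.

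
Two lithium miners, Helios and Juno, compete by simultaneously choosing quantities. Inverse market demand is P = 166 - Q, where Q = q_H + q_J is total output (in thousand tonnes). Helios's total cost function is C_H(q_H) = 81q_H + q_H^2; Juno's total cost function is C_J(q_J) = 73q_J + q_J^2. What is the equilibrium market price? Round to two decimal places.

130.40

Helios's profit: π_H = (166 - Q)q_H - (81q_H + q_H²). Setting ∂π_H/∂q_H = 0: 85 - 4q_H - (q_J) = 0.
Juno's first-order condition: 93 - 4q_J - (q_H) = 0.
Rearranging gives the reaction functions q_H = (85 - q_J)/4 and q_J = (93 - q_H)/4.
Substituting one into the other gives q_H = 247/15 and q_J = 287/15.
Total output Q = 178/5, so price P = 166 - 178/5 = 652/5.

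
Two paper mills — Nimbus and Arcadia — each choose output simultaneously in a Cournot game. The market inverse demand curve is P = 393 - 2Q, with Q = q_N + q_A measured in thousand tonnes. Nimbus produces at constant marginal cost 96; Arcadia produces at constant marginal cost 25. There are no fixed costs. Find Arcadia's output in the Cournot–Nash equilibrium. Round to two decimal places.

73.17

Nimbus's profit: π_N = (393 - 2Q)q_N - (96q_N). Setting ∂π_N/∂q_N = 0: 297 - 4q_N - 2(q_A) = 0.
Arcadia's profit: π_A = (393 - 2Q)q_A - (25q_A). Setting ∂π_A/∂q_A = 0: 368 - 4q_A - 2(q_N) = 0.
Rearranging gives the reaction functions q_N = (297 - 2q_A)/4 and q_A = (368 - 2q_N)/4.
Solving the pair: q_N = 113/3, q_A = 439/6.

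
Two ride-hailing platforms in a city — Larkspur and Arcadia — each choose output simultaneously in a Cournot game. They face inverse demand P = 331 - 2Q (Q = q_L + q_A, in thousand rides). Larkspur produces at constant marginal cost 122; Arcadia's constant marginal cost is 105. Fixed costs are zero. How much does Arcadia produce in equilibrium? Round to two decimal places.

Larkspur's profit: π_L = (331 - 2Q)q_L - (122q_L). Setting ∂π_L/∂q_L = 0: 209 - 4q_L - 2(q_A) = 0.
Arcadia's profit: π_A = (331 - 2Q)q_A - (105q_A). Setting ∂π_A/∂q_A = 0: 226 - 4q_A - 2(q_L) = 0.
So q_L = (209 - 2q_A)/4 and q_A = (226 - 2q_L)/4.
Solving the pair: q_L = 32, q_A = 81/2.

40.50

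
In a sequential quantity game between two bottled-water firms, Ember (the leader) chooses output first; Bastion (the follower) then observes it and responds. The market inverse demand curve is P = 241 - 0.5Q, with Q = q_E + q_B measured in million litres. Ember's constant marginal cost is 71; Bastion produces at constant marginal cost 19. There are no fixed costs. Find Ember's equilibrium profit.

Solve by backward induction. Given q_E, the follower Bastion maximises π_B = (241 - (1/2)q_E - (1/2)q_B)q_B - 19q_B.
∂π_B/∂q_B = 222 - (1/2)q_E - q_B = 0 gives the reaction function q_B = (222 - (1/2)q_E).
Ember substitutes q_B(q_E) into its own profit: π_E = q_E(241 - (1/2)q_E - (222 - (1/2)q_E)/2) - 71q_E = (130 - (1/4)q_E)q_E - 71q_E.
Maximising: ∂π_E/∂q_E = 59 - (1/2)q_E = 0, giving q_E = 118.
Then q_B = (222 - (1/2)·118) = 163.
Price P = 241 - (1/2)·281 = 201/2.
Ember's profit: (201/2 - 71)·118 = 3481.

3481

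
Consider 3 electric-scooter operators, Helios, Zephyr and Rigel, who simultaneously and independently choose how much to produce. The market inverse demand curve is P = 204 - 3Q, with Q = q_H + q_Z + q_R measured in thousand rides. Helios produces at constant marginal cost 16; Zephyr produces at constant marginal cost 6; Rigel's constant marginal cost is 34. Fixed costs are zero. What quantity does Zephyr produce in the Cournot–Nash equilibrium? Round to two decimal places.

19.67

Helios's profit: π_H = (204 - 3Q)q_H - (16q_H). Setting ∂π_H/∂q_H = 0: 188 - 6q_H - 3(q_Z + q_R) = 0.
Zephyr's profit: π_Z = (204 - 3Q)q_Z - (6q_Z). Setting ∂π_Z/∂q_Z = 0: 198 - 6q_Z - 3(q_H + q_R) = 0.
Rigel's first-order condition: 170 - 6q_R - 3(q_H + q_Z) = 0.
Adding the 3 first-order conditions: 556 − 12Q = 0, so Q = 139/3.
Back-substituting: q_H = (188 − 139)/3 = 49/3, q_Z = (198 − 139)/3 = 59/3, q_R = (170 − 139)/3 = 31/3.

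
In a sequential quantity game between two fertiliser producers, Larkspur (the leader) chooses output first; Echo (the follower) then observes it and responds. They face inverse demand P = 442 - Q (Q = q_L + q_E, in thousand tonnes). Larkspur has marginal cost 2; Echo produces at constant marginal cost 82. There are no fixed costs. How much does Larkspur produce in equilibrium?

Solve by backward induction. Given q_L, the follower Echo maximises π_E = (442 - q_L - q_E)q_E - 82q_E.
Follower FOC: 360 - q_L - 2q_E = 0, so q_E(q_L) = (360 - q_L)/2.
Larkspur substitutes q_E(q_L) into its own profit: π_L = q_L(442 - q_L - (360 - q_L)/2) - 2q_L = (262 - (1/2)q_L)q_L - 2q_L.
Leader FOC: 260 - q_L = 0, so q_L = 260.
Then q_E = (360 - 260)/2 = 50.

260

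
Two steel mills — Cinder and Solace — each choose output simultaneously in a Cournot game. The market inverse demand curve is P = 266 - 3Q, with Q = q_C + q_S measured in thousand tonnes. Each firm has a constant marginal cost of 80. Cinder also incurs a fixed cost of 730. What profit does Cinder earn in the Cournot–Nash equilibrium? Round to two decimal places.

551.33

Each firm earns π_i = (266 - 3Q)q_i - 80q_i.
Setting ∂π_i/∂q_i = 0 with rivals' quantities fixed: 186 - 6q_i - 3q_j = 0.
With identical firms every q_j equals q_i, so q_j = q_i and 186 = 9q_i, giving q_i = 62/3.
Price P = 266 - 3·(124/3) = 142.
Cinder's profit: (142 - 80)·(62/3) - 730 = 1654/3.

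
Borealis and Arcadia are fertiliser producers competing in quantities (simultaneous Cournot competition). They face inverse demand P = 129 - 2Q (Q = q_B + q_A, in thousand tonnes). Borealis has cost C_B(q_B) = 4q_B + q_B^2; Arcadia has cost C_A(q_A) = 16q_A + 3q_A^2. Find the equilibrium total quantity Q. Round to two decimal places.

Borealis's profit: π_B = (129 - 2Q)q_B - (4q_B + q_B²). Setting ∂π_B/∂q_B = 0: 125 - 6q_B - 2(q_A) = 0.
Arcadia's first-order condition: 113 - 10q_A - 2(q_B) = 0.
Rearranging gives the reaction functions q_B = (125 - 2q_A)/6 and q_A = (113 - 2q_B)/10.
Substituting one into the other gives q_B = 128/7 and q_A = 107/14.
Total output Q = 128/7 + 107/14 = 363/14.

25.93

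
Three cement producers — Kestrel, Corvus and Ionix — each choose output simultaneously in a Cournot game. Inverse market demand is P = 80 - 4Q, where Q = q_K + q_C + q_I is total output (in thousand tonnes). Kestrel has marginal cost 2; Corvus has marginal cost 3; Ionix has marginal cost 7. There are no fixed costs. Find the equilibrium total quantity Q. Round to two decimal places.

14.25

Kestrel's profit: π_K = (80 - 4Q)q_K - (2q_K). Setting ∂π_K/∂q_K = 0: 78 - 8q_K - 4(q_C + q_I) = 0.
Corvus's profit: π_C = (80 - 4Q)q_C - (3q_C). Setting ∂π_C/∂q_C = 0: 77 - 8q_C - 4(q_K + q_I) = 0.
Ionix's first-order condition: 73 - 8q_I - 4(q_K + q_C) = 0.
Summing all 3 equations gives 228 − 16Q = 0, hence Q = 57/4.
Back-substituting: q_K = (78 − 57)/4 = 21/4, q_C = (77 − 57)/4 = 5, q_I = (73 − 57)/4 = 4.
Total output Q = 21/4 + 5 + 4 = 57/4.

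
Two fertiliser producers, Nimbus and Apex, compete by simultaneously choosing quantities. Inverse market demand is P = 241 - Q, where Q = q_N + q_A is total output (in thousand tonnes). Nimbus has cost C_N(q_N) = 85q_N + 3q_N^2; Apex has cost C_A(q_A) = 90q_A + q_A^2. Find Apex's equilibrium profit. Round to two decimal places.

2303.23

Nimbus's profit: π_N = (241 - Q)q_N - (85q_N + 3q_N²). Setting ∂π_N/∂q_N = 0: 156 - 8q_N - (q_A) = 0.
Apex's first-order condition: 151 - 4q_A - (q_N) = 0.
So q_N = (156 - q_A)/8 and q_A = (151 - q_N)/4.
Substituting one into the other gives q_N = 473/31 and q_A = 1052/31.
Price P = 241 - 1525/31 = 191.8065.
Apex's profit: 191.8065·(1052/31) - 90·(1052/31) - (1052/31)² = 2303.2341.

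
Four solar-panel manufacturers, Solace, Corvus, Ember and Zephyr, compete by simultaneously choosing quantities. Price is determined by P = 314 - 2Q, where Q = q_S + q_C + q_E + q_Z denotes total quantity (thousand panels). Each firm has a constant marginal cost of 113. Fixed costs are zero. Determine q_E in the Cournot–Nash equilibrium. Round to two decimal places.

Each firm earns π_i = (314 - 2Q)q_i - 113q_i.
Setting ∂π_i/∂q_i = 0 with rivals' quantities fixed: 201 - 4q_i - 2·Σ_{j≠i} q_j = 0.
By symmetry each firm produces the same amount; substituting Σ_{j≠i} q_j = 3q_i yields q_i = 201/10.

20.10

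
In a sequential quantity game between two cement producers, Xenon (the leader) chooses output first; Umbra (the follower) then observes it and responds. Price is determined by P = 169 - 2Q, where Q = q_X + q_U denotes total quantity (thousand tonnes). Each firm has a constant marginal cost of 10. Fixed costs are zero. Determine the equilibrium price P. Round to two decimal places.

The follower Umbra best-responds to any q_X: π_U = (169 - 2Q)q_U - 10q_U.
Setting the follower's marginal profit to zero, 159 - 2q_X - 4q_U = 0, i.e. q_U = (159 - 2q_X)/4.
Xenon substitutes q_U(q_X) into its own profit: π_X = q_X(169 - 2q_X - (159 - 2q_X)/2) - 10q_X = (179/2 - q_X)q_X - 10q_X.
Leader FOC: 159/2 - 2q_X = 0, so q_X = 159/4.
Then q_U = (159 - 2·(159/4))/4 = 159/8.
Total output Q = 477/8, so price P = 169 - 2·(477/8) = 199/4.

49.75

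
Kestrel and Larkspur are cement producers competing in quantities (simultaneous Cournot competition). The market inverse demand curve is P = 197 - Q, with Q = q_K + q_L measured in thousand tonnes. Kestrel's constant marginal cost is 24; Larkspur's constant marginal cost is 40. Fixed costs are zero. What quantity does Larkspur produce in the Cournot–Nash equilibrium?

47

Kestrel's profit: π_K = (197 - Q)q_K - (24q_K). Setting ∂π_K/∂q_K = 0: 173 - 2q_K - (q_L) = 0.
Larkspur's first-order condition: 157 - 2q_L - (q_K) = 0.
Rearranging gives the reaction functions q_K = (173 - q_L)/2 and q_L = (157 - q_K)/2.
Solving the pair: q_K = 63, q_L = 47.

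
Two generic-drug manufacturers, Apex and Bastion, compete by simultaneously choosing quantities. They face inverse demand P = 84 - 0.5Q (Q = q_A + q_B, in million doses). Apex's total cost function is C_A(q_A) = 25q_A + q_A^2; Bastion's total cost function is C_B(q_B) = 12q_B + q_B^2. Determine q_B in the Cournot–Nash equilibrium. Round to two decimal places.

Apex's profit: π_A = (84 - 0.5Q)q_A - (25q_A + q_A²). Setting ∂π_A/∂q_A = 0: 59 - 3q_A - (1/2)(q_B) = 0.
Bastion's profit: π_B = (84 - 0.5Q)q_B - (12q_B + q_B²). Setting ∂π_B/∂q_B = 0: 72 - 3q_B - (1/2)(q_A) = 0.
So q_A = (59 - (1/2)q_B)/3 and q_B = (72 - (1/2)q_A)/3.
Solving the pair: q_A = 564/35, q_B = 746/35.

21.31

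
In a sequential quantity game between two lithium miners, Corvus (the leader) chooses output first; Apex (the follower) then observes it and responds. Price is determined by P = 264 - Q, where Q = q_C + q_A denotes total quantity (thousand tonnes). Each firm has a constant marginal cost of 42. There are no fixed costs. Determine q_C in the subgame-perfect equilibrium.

Solve by backward induction. Given q_C, the follower Apex maximises π_A = (264 - q_C - q_A)q_A - 42q_A.
∂π_A/∂q_A = 222 - q_C - 2q_A = 0 gives the reaction function q_A = (222 - q_C)/2.
Corvus substitutes q_A(q_C) into its own profit: π_C = q_C(264 - q_C - (222 - q_C)/2) - 42q_C = (153 - (1/2)q_C)q_C - 42q_C.
The leader's first-order condition 111 - q_C = 0 yields q_C = 111.
Then q_A = (222 - 111)/2 = 111/2.

111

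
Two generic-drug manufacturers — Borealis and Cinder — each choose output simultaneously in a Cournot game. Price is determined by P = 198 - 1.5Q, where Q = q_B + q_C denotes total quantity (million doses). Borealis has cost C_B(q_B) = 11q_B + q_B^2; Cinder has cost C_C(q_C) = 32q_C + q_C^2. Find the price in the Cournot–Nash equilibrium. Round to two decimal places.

116.54

Borealis's profit: π_B = (198 - 1.5Q)q_B - (11q_B + q_B²). Setting ∂π_B/∂q_B = 0: 187 - 5q_B - (3/2)(q_C) = 0.
Cinder's first-order condition: 166 - 5q_C - (3/2)(q_B) = 0.
Rearranging gives the reaction functions q_B = (187 - (3/2)q_C)/5 and q_C = (166 - (3/2)q_B)/5.
Substituting one into the other gives q_B = 392/13 and q_C = 314/13.
Total output Q = 706/13, so price P = 198 - (3/2)·(706/13) = 1515/13.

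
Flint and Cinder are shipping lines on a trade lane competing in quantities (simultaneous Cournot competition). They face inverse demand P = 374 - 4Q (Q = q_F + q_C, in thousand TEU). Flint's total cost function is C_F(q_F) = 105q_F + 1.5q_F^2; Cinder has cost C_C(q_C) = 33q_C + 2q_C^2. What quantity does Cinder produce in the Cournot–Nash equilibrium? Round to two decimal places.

23.06

Flint's profit: π_F = (374 - 4Q)q_F - (105q_F + (3/2)q_F²). Setting ∂π_F/∂q_F = 0: 269 - 11q_F - 4(q_C) = 0.
Cinder's first-order condition: 341 - 12q_C - 4(q_F) = 0.
Best responses: q_F = (269 - 4q_C)/11, q_C = (341 - 4q_F)/12.
Solving the pair: q_F = 466/29, q_C = 23.0603.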